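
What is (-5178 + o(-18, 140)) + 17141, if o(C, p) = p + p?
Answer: 12243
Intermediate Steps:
o(C, p) = 2*p
(-5178 + o(-18, 140)) + 17141 = (-5178 + 2*140) + 17141 = (-5178 + 280) + 17141 = -4898 + 17141 = 12243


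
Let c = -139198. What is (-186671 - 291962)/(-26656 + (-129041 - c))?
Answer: 478633/16499 ≈ 29.010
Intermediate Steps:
(-186671 - 291962)/(-26656 + (-129041 - c)) = (-186671 - 291962)/(-26656 + (-129041 - 1*(-139198))) = -478633/(-26656 + (-129041 + 139198)) = -478633/(-26656 + 10157) = -478633/(-16499) = -478633*(-1/16499) = 478633/16499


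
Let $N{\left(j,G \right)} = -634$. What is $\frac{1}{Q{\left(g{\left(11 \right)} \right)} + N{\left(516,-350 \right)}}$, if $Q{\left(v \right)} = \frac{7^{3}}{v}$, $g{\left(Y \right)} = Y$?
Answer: $- \frac{11}{6631} \approx -0.0016589$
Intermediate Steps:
$Q{\left(v \right)} = \frac{343}{v}$
$\frac{1}{Q{\left(g{\left(11 \right)} \right)} + N{\left(516,-350 \right)}} = \frac{1}{\frac{343}{11} - 634} = \frac{1}{- \frac{6631}{11}} = - \frac{11}{6631}$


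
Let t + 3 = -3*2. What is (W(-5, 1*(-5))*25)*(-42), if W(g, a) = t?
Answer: 9450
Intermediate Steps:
t = -9 (t = -3 - 3*2 = -3 - 6 = -9)
W(g, a) = -9
(W(-5, 1*(-5))*25)*(-42) = -9*25*(-42) = -225*(-42) = 9450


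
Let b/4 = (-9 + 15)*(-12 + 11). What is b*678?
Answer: -16272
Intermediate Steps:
b = -24 (b = 4*((-9 + 15)*(-12 + 11)) = 4*(6*(-1)) = 4*(-6) = -24)
b*678 = -24*678 = -16272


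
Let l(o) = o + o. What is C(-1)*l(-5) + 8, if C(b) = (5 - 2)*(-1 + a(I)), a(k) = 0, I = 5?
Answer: 38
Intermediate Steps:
l(o) = 2*o
C(b) = -3 (C(b) = (5 - 2)*(-1 + 0) = 3*(-1) = -3)
C(-1)*l(-5) + 8 = -6*(-5) + 8 = -3*(-10) + 8 = 30 + 8 = 38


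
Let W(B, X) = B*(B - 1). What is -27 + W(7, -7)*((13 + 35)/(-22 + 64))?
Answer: 21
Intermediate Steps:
W(B, X) = B*(-1 + B)
-27 + W(7, -7)*((13 + 35)/(-22 + 64)) = -27 + (7*(-1 + 7))*((13 + 35)/(-22 + 64)) = -27 + (7*6)*(48/42) = -27 + 42*(48*(1/42)) = -27 + 42*(8/7) = -27 + 48 = 21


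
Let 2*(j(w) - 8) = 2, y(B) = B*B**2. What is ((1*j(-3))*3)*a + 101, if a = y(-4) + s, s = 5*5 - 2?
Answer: -1006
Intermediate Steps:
y(B) = B**3
s = 23 (s = 25 - 2 = 23)
j(w) = 9 (j(w) = 8 + (1/2)*2 = 8 + 1 = 9)
a = -41 (a = (-4)**3 + 23 = -64 + 23 = -41)
((1*j(-3))*3)*a + 101 = ((1*9)*3)*(-41) + 101 = (9*3)*(-41) + 101 = 27*(-41) + 101 = -1107 + 101 = -1006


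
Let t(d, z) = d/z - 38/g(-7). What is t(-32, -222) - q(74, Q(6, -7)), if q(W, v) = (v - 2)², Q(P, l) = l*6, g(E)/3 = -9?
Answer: -1932514/999 ≈ -1934.4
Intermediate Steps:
g(E) = -27 (g(E) = 3*(-9) = -27)
Q(P, l) = 6*l
q(W, v) = (-2 + v)²
t(d, z) = 38/27 + d/z (t(d, z) = d/z - 38/(-27) = d/z - 38*(-1/27) = d/z + 38/27 = 38/27 + d/z)
t(-32, -222) - q(74, Q(6, -7)) = (38/27 - 32/(-222)) - (-2 + 6*(-7))² = (38/27 - 32*(-1/222)) - (-2 - 42)² = (38/27 + 16/111) - 1*(-44)² = 1550/999 - 1*1936 = 1550/999 - 1936 = -1932514/999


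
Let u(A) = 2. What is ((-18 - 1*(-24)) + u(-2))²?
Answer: 64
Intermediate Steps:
((-18 - 1*(-24)) + u(-2))² = ((-18 - 1*(-24)) + 2)² = ((-18 + 24) + 2)² = (6 + 2)² = 8² = 64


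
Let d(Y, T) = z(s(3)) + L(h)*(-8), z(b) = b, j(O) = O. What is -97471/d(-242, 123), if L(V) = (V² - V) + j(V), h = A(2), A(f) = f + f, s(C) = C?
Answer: 97471/125 ≈ 779.77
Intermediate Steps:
A(f) = 2*f
h = 4 (h = 2*2 = 4)
L(V) = V² (L(V) = (V² - V) + V = V²)
d(Y, T) = -125 (d(Y, T) = 3 + 4²*(-8) = 3 + 16*(-8) = 3 - 128 = -125)
-97471/d(-242, 123) = -97471/(-125) = -97471*(-1/125) = 97471/125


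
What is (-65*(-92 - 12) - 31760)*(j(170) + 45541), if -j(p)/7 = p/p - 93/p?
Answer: -19353577500/17 ≈ -1.1384e+9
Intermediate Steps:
j(p) = -7 + 651/p (j(p) = -7*(p/p - 93/p) = -7*(1 - 93/p) = -7 + 651/p)
(-65*(-92 - 12) - 31760)*(j(170) + 45541) = (-65*(-92 - 12) - 31760)*((-7 + 651/170) + 45541) = (-65*(-104) - 31760)*((-7 + 651*(1/170)) + 45541) = (6760 - 31760)*((-7 + 651/170) + 45541) = -25000*(-539/170 + 45541) = -25000*7741431/170 = -19353577500/17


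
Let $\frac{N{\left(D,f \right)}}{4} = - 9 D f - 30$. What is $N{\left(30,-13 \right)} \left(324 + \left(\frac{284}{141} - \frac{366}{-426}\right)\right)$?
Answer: $\frac{15183606560}{3337} \approx 4.5501 \cdot 10^{6}$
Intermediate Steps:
$N{\left(D,f \right)} = -120 - 36 D f$ ($N{\left(D,f \right)} = 4 \left(- 9 D f - 30\right) = 4 \left(-30 - 9 D f\right) = -120 - 36 D f$)
$N{\left(30,-13 \right)} \left(324 + \left(\frac{284}{141} - \frac{366}{-426}\right)\right) = \left(-120 - 1080 \left(-13\right)\right) \left(324 + \left(\frac{284}{141} - \frac{366}{-426}\right)\right) = \left(-120 + 14040\right) \left(324 + \left(284 \cdot \frac{1}{141} - - \frac{61}{71}\right)\right) = 13920 \left(324 + \left(\frac{284}{141} + \frac{61}{71}\right)\right) = 13920 \left(324 + \frac{28765}{10011}\right) = 13920 \cdot \frac{3272329}{10011} = \frac{15183606560}{3337}$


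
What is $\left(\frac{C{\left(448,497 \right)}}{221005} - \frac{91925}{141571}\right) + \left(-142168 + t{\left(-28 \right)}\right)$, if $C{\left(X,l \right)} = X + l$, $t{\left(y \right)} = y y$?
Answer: $- \frac{884725694763070}{6257579771} \approx -1.4138 \cdot 10^{5}$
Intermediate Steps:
$t{\left(y \right)} = y^{2}$
$\left(\frac{C{\left(448,497 \right)}}{221005} - \frac{91925}{141571}\right) + \left(-142168 + t{\left(-28 \right)}\right) = \left(\frac{448 + 497}{221005} - \frac{91925}{141571}\right) - \left(142168 - \left(-28\right)^{2}\right) = \left(945 \cdot \frac{1}{221005} - \frac{91925}{141571}\right) + \left(-142168 + 784\right) = \left(\frac{189}{44201} - \frac{91925}{141571}\right) - 141384 = - \frac{4036420006}{6257579771} - 141384 = - \frac{884725694763070}{6257579771}$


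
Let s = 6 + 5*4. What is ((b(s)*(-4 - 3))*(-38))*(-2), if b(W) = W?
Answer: -13832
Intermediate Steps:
s = 26 (s = 6 + 20 = 26)
((b(s)*(-4 - 3))*(-38))*(-2) = ((26*(-4 - 3))*(-38))*(-2) = ((26*(-7))*(-38))*(-2) = -182*(-38)*(-2) = 6916*(-2) = -13832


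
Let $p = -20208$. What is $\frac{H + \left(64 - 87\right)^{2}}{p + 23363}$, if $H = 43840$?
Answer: $\frac{44369}{3155} \approx 14.063$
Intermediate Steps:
$\frac{H + \left(64 - 87\right)^{2}}{p + 23363} = \frac{43840 + \left(64 - 87\right)^{2}}{-20208 + 23363} = \frac{43840 + \left(-23\right)^{2}}{3155} = \left(43840 + 529\right) \frac{1}{3155} = 44369 \cdot \frac{1}{3155} = \frac{44369}{3155}$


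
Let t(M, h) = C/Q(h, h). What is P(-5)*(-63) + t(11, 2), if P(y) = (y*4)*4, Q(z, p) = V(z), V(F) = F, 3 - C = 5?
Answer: 5039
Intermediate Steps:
C = -2 (C = 3 - 1*5 = 3 - 5 = -2)
Q(z, p) = z
P(y) = 16*y (P(y) = (4*y)*4 = 16*y)
t(M, h) = -2/h
P(-5)*(-63) + t(11, 2) = (16*(-5))*(-63) - 2/2 = -80*(-63) - 2*½ = 5040 - 1 = 5039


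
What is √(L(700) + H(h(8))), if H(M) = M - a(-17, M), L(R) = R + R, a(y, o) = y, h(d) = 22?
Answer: √1439 ≈ 37.934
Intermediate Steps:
L(R) = 2*R
H(M) = 17 + M (H(M) = M - 1*(-17) = M + 17 = 17 + M)
√(L(700) + H(h(8))) = √(2*700 + (17 + 22)) = √(1400 + 39) = √1439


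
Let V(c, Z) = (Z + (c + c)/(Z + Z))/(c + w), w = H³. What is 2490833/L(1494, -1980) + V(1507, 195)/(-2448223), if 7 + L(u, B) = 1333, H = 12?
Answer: 32879001432252579/17503203105050 ≈ 1878.5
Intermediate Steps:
L(u, B) = 1326 (L(u, B) = -7 + 1333 = 1326)
w = 1728 (w = 12³ = 1728)
V(c, Z) = (Z + c/Z)/(1728 + c) (V(c, Z) = (Z + (c + c)/(Z + Z))/(c + 1728) = (Z + (2*c)/((2*Z)))/(1728 + c) = (Z + (2*c)*(1/(2*Z)))/(1728 + c) = (Z + c/Z)/(1728 + c))
2490833/L(1494, -1980) + V(1507, 195)/(-2448223) = 2490833/1326 + ((1507 + 195²)/(195*(1728 + 1507)))/(-2448223) = 2490833*(1/1326) + ((1/195)*(1507 + 38025)/3235)*(-1/2448223) = 2490833/1326 + ((1/195)*(1/3235)*39532)*(-1/2448223) = 2490833/1326 + (39532/630825)*(-1/2448223) = 2490833/1326 - 39532/1544400273975 = 32879001432252579/17503203105050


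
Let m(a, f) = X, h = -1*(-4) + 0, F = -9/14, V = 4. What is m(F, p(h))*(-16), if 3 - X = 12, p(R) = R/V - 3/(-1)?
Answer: 144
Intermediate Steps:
F = -9/14 (F = -9*1/14 = -9/14 ≈ -0.64286)
h = 4 (h = 4 + 0 = 4)
p(R) = 3 + R/4 (p(R) = R/4 - 3/(-1) = R*(¼) - 3*(-1) = R/4 + 3 = 3 + R/4)
X = -9 (X = 3 - 1*12 = 3 - 12 = -9)
m(a, f) = -9
m(F, p(h))*(-16) = -9*(-16) = 144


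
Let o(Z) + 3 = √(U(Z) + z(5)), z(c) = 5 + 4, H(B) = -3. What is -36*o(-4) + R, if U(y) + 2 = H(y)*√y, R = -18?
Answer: 90 - 36*√(7 - 6*I) ≈ -12.52 + 37.924*I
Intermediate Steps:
z(c) = 9
U(y) = -2 - 3*√y
o(Z) = -3 + √(7 - 3*√Z) (o(Z) = -3 + √((-2 - 3*√Z) + 9) = -3 + √(7 - 3*√Z))
-36*o(-4) + R = -36*(-3 + √(7 - 6*I)) - 18 = (108 - 36*√(7 - 6*I)) - 18 = 90 - 36*√(7 - 6*I)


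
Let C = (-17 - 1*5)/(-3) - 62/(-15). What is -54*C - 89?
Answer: -3541/5 ≈ -708.20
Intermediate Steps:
C = 172/15 (C = (-17 - 5)*(-⅓) - 62*(-1/15) = -22*(-⅓) + 62/15 = 22/3 + 62/15 = 172/15 ≈ 11.467)
-54*C - 89 = -54*172/15 - 89 = -3096/5 - 89 = -3541/5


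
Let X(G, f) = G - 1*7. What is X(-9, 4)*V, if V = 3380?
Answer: -54080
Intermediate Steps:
X(G, f) = -7 + G (X(G, f) = G - 7 = -7 + G)
X(-9, 4)*V = (-7 - 9)*3380 = -16*3380 = -54080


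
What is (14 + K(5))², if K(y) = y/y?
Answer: 225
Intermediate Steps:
K(y) = 1
(14 + K(5))² = (14 + 1)² = 15² = 225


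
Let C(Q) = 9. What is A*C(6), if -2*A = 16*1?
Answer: -72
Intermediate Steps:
A = -8 ≈ -8.0000
A*C(6) = -8*9 = -72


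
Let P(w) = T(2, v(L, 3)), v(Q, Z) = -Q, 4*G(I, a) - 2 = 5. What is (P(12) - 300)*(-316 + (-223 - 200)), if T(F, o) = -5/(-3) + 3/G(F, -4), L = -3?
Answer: 4603231/21 ≈ 2.1920e+5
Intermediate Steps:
G(I, a) = 7/4 (G(I, a) = 1/2 + (1/4)*5 = 1/2 + 5/4 = 7/4)
T(F, o) = 71/21 (T(F, o) = -5/(-3) + 3/(7/4) = -5*(-1/3) + 3*(4/7) = 5/3 + 12/7 = 71/21)
P(w) = 71/21
(P(12) - 300)*(-316 + (-223 - 200)) = (71/21 - 300)*(-316 + (-223 - 200)) = -6229*(-316 - 423)/21 = -6229/21*(-739) = 4603231/21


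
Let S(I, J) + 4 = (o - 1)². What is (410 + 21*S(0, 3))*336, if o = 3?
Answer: 137760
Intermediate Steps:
S(I, J) = 0 (S(I, J) = -4 + (3 - 1)² = -4 + 2² = -4 + 4 = 0)
(410 + 21*S(0, 3))*336 = (410 + 21*0)*336 = (410 + 0)*336 = 410*336 = 137760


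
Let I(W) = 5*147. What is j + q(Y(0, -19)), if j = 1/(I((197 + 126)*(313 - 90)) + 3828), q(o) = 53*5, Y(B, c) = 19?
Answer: 1209196/4563 ≈ 265.00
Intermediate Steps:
I(W) = 735
q(o) = 265
j = 1/4563 (j = 1/(735 + 3828) = 1/4563 ≈ 0.00021915)
j + q(Y(0, -19)) = 1/4563 + 265 = 1209196/4563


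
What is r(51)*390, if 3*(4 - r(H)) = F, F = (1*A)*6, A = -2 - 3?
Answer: 5460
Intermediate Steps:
A = -5
F = -30 (F = (1*(-5))*6 = -5*6 = -30)
r(H) = 14 (r(H) = 4 - 1/3*(-30) = 4 + 10 = 14)
r(51)*390 = 14*390 = 5460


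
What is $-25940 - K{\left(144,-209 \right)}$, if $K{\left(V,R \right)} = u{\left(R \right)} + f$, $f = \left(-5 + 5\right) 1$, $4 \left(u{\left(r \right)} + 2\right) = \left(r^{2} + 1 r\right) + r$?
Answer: $- \frac{147015}{4} \approx -36754.0$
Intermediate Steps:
$u{\left(r \right)} = -2 + \frac{r}{2} + \frac{r^{2}}{4}$ ($u{\left(r \right)} = -2 + \frac{\left(r^{2} + 1 r\right) + r}{4} = -2 + \frac{\left(r^{2} + r\right) + r}{4} = -2 + \frac{\left(r + r^{2}\right) + r}{4} = -2 + \frac{r^{2} + 2 r}{4} = -2 + \left(\frac{r}{2} + \frac{r^{2}}{4}\right) = -2 + \frac{r}{2} + \frac{r^{2}}{4}$)
$f = 0$ ($f = 0 \cdot 1 = 0$)
$K{\left(V,R \right)} = -2 + \frac{R}{2} + \frac{R^{2}}{4}$ ($K{\left(V,R \right)} = \left(-2 + \frac{R}{2} + \frac{R^{2}}{4}\right) + 0 = -2 + \frac{R}{2} + \frac{R^{2}}{4}$)
$-25940 - K{\left(144,-209 \right)} = -25940 - \left(-2 + \frac{1}{2} \left(-209\right) + \frac{\left(-209\right)^{2}}{4}\right) = -25940 - \left(-2 - \frac{209}{2} + \frac{1}{4} \cdot 43681\right) = -25940 - \left(-2 - \frac{209}{2} + \frac{43681}{4}\right) = -25940 - \frac{43255}{4} = - \frac{147015}{4}$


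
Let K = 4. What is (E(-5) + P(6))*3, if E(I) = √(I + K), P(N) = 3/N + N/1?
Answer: 39/2 + 3*I ≈ 19.5 + 3.0*I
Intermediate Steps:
P(N) = N + 3/N (P(N) = 3/N + N*1 = 3/N + N = N + 3/N)
E(I) = √(4 + I) (E(I) = √(I + 4) = √(4 + I))
(E(-5) + P(6))*3 = (√(4 - 5) + (6 + 3/6))*3 = (√(-1) + (6 + 3*(⅙)))*3 = (I + (6 + ½))*3 = (I + 13/2)*3 = (13/2 + I)*3 = 39/2 + 3*I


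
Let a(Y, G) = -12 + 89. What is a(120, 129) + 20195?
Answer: 20272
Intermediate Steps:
a(Y, G) = 77
a(120, 129) + 20195 = 77 + 20195 = 20272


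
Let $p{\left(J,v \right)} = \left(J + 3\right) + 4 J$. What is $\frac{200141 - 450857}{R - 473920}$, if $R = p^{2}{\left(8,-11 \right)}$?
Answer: $\frac{83572}{157357} \approx 0.5311$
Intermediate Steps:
$p{\left(J,v \right)} = 3 + 5 J$ ($p{\left(J,v \right)} = \left(3 + J\right) + 4 J = 3 + 5 J$)
$R = 1849$ ($R = \left(3 + 5 \cdot 8\right)^{2} = \left(3 + 40\right)^{2} = 43^{2} = 1849$)
$\frac{200141 - 450857}{R - 473920} = \frac{200141 - 450857}{1849 - 473920} = - \frac{250716}{-472071} = \left(-250716\right) \left(- \frac{1}{472071}\right) = \frac{83572}{157357}$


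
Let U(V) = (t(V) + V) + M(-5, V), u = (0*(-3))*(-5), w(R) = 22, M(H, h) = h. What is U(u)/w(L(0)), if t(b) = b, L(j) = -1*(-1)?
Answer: 0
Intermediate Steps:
L(j) = 1
u = 0 (u = 0*(-5) = 0)
U(V) = 3*V (U(V) = (V + V) + V = 2*V + V = 3*V)
U(u)/w(L(0)) = (3*0)/22 = 0*(1/22) = 0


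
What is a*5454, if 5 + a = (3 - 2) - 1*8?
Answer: -65448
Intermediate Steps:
a = -12 (a = -5 + ((3 - 2) - 1*8) = -5 + (1 - 8) = -5 - 7 = -12)
a*5454 = -12*5454 = -65448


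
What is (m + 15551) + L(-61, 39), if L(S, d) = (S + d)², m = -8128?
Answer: 7907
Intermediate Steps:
(m + 15551) + L(-61, 39) = (-8128 + 15551) + (-61 + 39)² = 7423 + (-22)² = 7423 + 484 = 7907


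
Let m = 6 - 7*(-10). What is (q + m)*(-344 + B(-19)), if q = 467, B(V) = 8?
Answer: -182448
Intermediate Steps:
m = 76 (m = 6 + 70 = 76)
(q + m)*(-344 + B(-19)) = (467 + 76)*(-344 + 8) = 543*(-336) = -182448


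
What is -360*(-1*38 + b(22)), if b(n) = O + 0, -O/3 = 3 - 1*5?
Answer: 11520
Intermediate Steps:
O = 6 (O = -3*(3 - 1*5) = -3*(3 - 5) = -3*(-2) = 6)
b(n) = 6 (b(n) = 6 + 0 = 6)
-360*(-1*38 + b(22)) = -360*(-1*38 + 6) = -360*(-38 + 6) = -360*(-32) = 11520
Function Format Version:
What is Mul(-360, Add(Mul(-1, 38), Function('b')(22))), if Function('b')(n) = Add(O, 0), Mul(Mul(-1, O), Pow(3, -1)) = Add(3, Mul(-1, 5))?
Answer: 11520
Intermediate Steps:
O = 6 (O = Mul(-3, Add(3, Mul(-1, 5))) = Mul(-3, Add(3, -5)) = Mul(-3, -2) = 6)
Function('b')(n) = 6 (Function('b')(n) = Add(6, 0) = 6)
Mul(-360, Add(Mul(-1, 38), Function('b')(22))) = Mul(-360, Add(Mul(-1, 38), 6)) = Mul(-360, Add(-38, 6)) = Mul(-360, -32) = 11520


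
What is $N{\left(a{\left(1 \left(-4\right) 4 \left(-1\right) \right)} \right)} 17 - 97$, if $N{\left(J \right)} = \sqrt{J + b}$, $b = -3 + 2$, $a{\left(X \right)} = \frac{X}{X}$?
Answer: $-97$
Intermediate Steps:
$a{\left(X \right)} = 1$
$b = -1$
$N{\left(J \right)} = \sqrt{-1 + J}$ ($N{\left(J \right)} = \sqrt{J - 1} = \sqrt{-1 + J}$)
$N{\left(a{\left(1 \left(-4\right) 4 \left(-1\right) \right)} \right)} 17 - 97 = \sqrt{-1 + 1} \cdot 17 - 97 = \sqrt{0} \cdot 17 - 97 = 0 \cdot 17 - 97 = 0 - 97 = -97$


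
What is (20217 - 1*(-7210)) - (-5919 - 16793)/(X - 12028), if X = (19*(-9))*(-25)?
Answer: 212618819/7753 ≈ 27424.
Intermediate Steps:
X = 4275 (X = -171*(-25) = 4275)
(20217 - 1*(-7210)) - (-5919 - 16793)/(X - 12028) = (20217 - 1*(-7210)) - (-5919 - 16793)/(4275 - 12028) = (20217 + 7210) - (-22712)/(-7753) = 27427 - (-22712)*(-1)/7753 = 27427 - 1*22712/7753 = 27427 - 22712/7753 = 212618819/7753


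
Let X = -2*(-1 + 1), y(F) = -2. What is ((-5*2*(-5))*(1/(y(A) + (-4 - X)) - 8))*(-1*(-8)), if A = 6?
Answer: -9800/3 ≈ -3266.7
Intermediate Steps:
X = 0 (X = -2*0 = 0)
((-5*2*(-5))*(1/(y(A) + (-4 - X)) - 8))*(-1*(-8)) = ((-5*2*(-5))*(1/(-2 + (-4 - 1*0)) - 8))*(-1*(-8)) = ((-10*(-5))*(1/(-2 + (-4 + 0)) - 8))*8 = (50*(1/(-2 - 4) - 8))*8 = (50*(1/(-6) - 8))*8 = (50*(-1/6 - 8))*8 = (50*(-49/6))*8 = -1225/3*8 = -9800/3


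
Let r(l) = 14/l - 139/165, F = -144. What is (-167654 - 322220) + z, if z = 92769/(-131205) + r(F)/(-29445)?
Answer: -499632738521550133/1019919443400 ≈ -4.8987e+5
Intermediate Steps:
r(l) = -139/165 + 14/l (r(l) = 14/l - 139*1/165 = 14/l - 139/165 = -139/165 + 14/l)
z = -721105418533/1019919443400 (z = 92769/(-131205) + (-139/165 + 14/(-144))/(-29445) = 92769*(-1/131205) + (-139/165 + 14*(-1/144))*(-1/29445) = -30923/43735 + (-139/165 - 7/72)*(-1/29445) = -30923/43735 - 3721/3960*(-1/29445) = -30923/43735 + 3721/116602200 = -721105418533/1019919443400 ≈ -0.70702)
(-167654 - 322220) + z = (-167654 - 322220) - 721105418533/1019919443400 = -489874 - 721105418533/1019919443400 = -499632738521550133/1019919443400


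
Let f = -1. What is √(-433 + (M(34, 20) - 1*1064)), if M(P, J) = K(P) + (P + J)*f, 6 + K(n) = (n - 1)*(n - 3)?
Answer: I*√534 ≈ 23.108*I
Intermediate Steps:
K(n) = -6 + (-1 + n)*(-3 + n) (K(n) = -6 + (n - 1)*(n - 3) = -6 + (-1 + n)*(-3 + n))
M(P, J) = -3 + P² - J - 5*P (M(P, J) = (-3 + P² - 4*P) + (P + J)*(-1) = (-3 + P² - 4*P) + (J + P)*(-1) = (-3 + P² - 4*P) + (-J - P) = -3 + P² - J - 5*P)
√(-433 + (M(34, 20) - 1*1064)) = √(-433 + ((-3 + 34² - 1*20 - 5*34) - 1*1064)) = √(-433 + ((-3 + 1156 - 20 - 170) - 1064)) = √(-433 + (963 - 1064)) = √(-433 - 101) = √(-534) = I*√534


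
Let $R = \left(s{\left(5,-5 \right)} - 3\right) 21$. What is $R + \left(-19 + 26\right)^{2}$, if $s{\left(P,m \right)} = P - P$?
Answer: $-14$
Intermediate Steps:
$s{\left(P,m \right)} = 0$
$R = -63$ ($R = \left(0 - 3\right) 21 = \left(-3\right) 21 = -63$)
$R + \left(-19 + 26\right)^{2} = -63 + \left(-19 + 26\right)^{2} = -63 + 7^{2} = -63 + 49 = -14$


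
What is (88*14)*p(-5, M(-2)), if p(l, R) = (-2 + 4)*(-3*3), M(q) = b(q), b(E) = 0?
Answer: -22176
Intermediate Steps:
M(q) = 0
p(l, R) = -18 (p(l, R) = 2*(-9) = -18)
(88*14)*p(-5, M(-2)) = (88*14)*(-18) = 1232*(-18) = -22176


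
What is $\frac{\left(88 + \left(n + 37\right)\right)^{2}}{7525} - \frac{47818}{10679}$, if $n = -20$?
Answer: $- \frac{1383397}{459197} \approx -3.0126$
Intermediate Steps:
$\frac{\left(88 + \left(n + 37\right)\right)^{2}}{7525} - \frac{47818}{10679} = \frac{\left(88 + \left(-20 + 37\right)\right)^{2}}{7525} - \frac{47818}{10679} = \left(88 + 17\right)^{2} \cdot \frac{1}{7525} - \frac{47818}{10679} = 105^{2} \cdot \frac{1}{7525} - \frac{47818}{10679} = 11025 \cdot \frac{1}{7525} - \frac{47818}{10679} = \frac{63}{43} - \frac{47818}{10679} = - \frac{1383397}{459197}$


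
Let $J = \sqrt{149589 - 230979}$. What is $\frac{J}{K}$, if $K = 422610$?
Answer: $\frac{i \sqrt{81390}}{422610} \approx 0.00067507 i$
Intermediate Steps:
$J = i \sqrt{81390}$ ($J = \sqrt{-81390} = i \sqrt{81390} \approx 285.29 i$)
$\frac{J}{K} = \frac{i \sqrt{81390}}{422610}$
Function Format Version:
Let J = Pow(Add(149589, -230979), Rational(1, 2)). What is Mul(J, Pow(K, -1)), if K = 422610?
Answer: Mul(Rational(1, 422610), I, Pow(81390, Rational(1, 2))) ≈ Mul(0.00067507, I)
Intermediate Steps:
J = Mul(I, Pow(81390, Rational(1, 2))) (J = Pow(-81390, Rational(1, 2)) = Mul(I, Pow(81390, Rational(1, 2))) ≈ Mul(285.29, I))
Mul(J, Pow(K, -1)) = Mul(Mul(I, Pow(81390, Rational(1, 2))), Pow(422610, -1)) = Mul(Mul(I, Pow(81390, Rational(1, 2))), Rational(1, 422610)) = Mul(Rational(1, 422610), I, Pow(81390, Rational(1, 2)))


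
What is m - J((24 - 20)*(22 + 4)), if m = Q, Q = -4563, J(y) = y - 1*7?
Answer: -4660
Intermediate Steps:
J(y) = -7 + y (J(y) = y - 7 = -7 + y)
m = -4563
m - J((24 - 20)*(22 + 4)) = -4563 - (-7 + (24 - 20)*(22 + 4)) = -4563 - (-7 + 4*26) = -4563 - (-7 + 104) = -4563 - 1*97 = -4563 - 97 = -4660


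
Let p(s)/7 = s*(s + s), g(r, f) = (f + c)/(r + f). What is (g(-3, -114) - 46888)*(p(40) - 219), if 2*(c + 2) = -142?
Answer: -121678511329/117 ≈ -1.0400e+9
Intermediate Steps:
c = -73 (c = -2 + (1/2)*(-142) = -2 - 71 = -73)
g(r, f) = (-73 + f)/(f + r) (g(r, f) = (f - 73)/(r + f) = (-73 + f)/(f + r))
p(s) = 14*s**2 (p(s) = 7*(s*(s + s)) = 7*(s*(2*s)) = 7*(2*s**2) = 14*s**2)
(g(-3, -114) - 46888)*(p(40) - 219) = ((-73 - 114)/(-114 - 3) - 46888)*(14*40**2 - 219) = (-187/(-117) - 46888)*(14*1600 - 219) = (-1/117*(-187) - 46888)*(22400 - 219) = (187/117 - 46888)*22181 = -5485709/117*22181 = -121678511329/117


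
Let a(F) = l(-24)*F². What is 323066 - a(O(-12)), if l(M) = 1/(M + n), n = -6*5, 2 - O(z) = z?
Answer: 8722880/27 ≈ 3.2307e+5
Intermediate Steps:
O(z) = 2 - z
n = -30
l(M) = 1/(-30 + M) (l(M) = 1/(M - 30) = 1/(-30 + M))
a(F) = -F²/54 (a(F) = F²/(-30 - 24) = F²/(-54) = -F²/54)
323066 - a(O(-12)) = 323066 - (-1)*(2 - 1*(-12))²/54 = 323066 - (-1)*(2 + 12)²/54 = 323066 - (-1)*14²/54 = 323066 - (-1)*196/54 = 323066 - 1*(-98/27) = 323066 + 98/27 = 8722880/27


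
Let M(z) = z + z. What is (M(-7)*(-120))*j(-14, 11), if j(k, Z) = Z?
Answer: 18480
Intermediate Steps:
M(z) = 2*z
(M(-7)*(-120))*j(-14, 11) = ((2*(-7))*(-120))*11 = -14*(-120)*11 = 1680*11 = 18480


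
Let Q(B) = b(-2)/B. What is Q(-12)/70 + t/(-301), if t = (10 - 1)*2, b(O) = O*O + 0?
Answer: -583/9030 ≈ -0.064563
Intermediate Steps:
b(O) = O² (b(O) = O² + 0 = O²)
Q(B) = 4/B (Q(B) = (-2)²/B = 4/B)
t = 18 (t = 9*2 = 18)
Q(-12)/70 + t/(-301) = (4/(-12))/70 + 18/(-301) = (4*(-1/12))*(1/70) + 18*(-1/301) = -⅓*1/70 - 18/301 = -1/210 - 18/301 = -583/9030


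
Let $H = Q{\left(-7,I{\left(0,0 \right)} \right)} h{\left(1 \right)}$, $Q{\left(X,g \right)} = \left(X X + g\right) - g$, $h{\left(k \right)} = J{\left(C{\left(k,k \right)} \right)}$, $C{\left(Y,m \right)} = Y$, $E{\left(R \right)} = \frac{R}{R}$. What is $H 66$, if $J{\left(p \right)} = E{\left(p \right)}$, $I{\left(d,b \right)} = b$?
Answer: $3234$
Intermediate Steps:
$E{\left(R \right)} = 1$
$J{\left(p \right)} = 1$
$h{\left(k \right)} = 1$
$Q{\left(X,g \right)} = X^{2}$ ($Q{\left(X,g \right)} = \left(X^{2} + g\right) - g = \left(g + X^{2}\right) - g = X^{2}$)
$H = 49$ ($H = \left(-7\right)^{2} \cdot 1 = 49 \cdot 1 = 49$)
$H 66 = 49 \cdot 66 = 3234$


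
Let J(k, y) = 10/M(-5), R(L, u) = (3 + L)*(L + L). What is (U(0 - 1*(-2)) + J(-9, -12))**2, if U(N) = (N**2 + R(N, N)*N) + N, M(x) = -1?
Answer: 1296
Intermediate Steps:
R(L, u) = 2*L*(3 + L) (R(L, u) = (3 + L)*(2*L) = 2*L*(3 + L))
J(k, y) = -10 (J(k, y) = 10/(-1) = 10*(-1) = -10)
U(N) = N + N**2 + 2*N**2*(3 + N) (U(N) = (N**2 + (2*N*(3 + N))*N) + N = (N**2 + 2*N**2*(3 + N)) + N = N + N**2 + 2*N**2*(3 + N))
(U(0 - 1*(-2)) + J(-9, -12))**2 = ((0 - 1*(-2))*(1 + (0 - 1*(-2)) + 2*(0 - 1*(-2))*(3 + (0 - 1*(-2)))) - 10)**2 = ((0 + 2)*(1 + (0 + 2) + 2*(0 + 2)*(3 + (0 + 2))) - 10)**2 = (2*(1 + 2 + 2*2*(3 + 2)) - 10)**2 = (2*(1 + 2 + 2*2*5) - 10)**2 = (2*(1 + 2 + 20) - 10)**2 = (2*23 - 10)**2 = (46 - 10)**2 = 36**2 = 1296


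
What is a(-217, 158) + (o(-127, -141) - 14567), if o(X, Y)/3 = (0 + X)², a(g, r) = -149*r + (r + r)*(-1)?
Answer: 9962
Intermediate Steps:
a(g, r) = -151*r (a(g, r) = -149*r + (2*r)*(-1) = -149*r - 2*r = -151*r)
o(X, Y) = 3*X² (o(X, Y) = 3*(0 + X)² = 3*X²)
a(-217, 158) + (o(-127, -141) - 14567) = -151*158 + (3*(-127)² - 14567) = -23858 + (3*16129 - 14567) = -23858 + (48387 - 14567) = -23858 + 33820 = 9962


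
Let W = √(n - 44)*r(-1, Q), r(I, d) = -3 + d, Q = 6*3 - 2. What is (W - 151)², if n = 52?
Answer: 24153 - 7852*√2 ≈ 13049.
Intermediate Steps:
Q = 16 (Q = 18 - 2 = 16)
W = 26*√2 (W = √(52 - 44)*(-3 + 16) = √8*13 = (2*√2)*13 = 26*√2 ≈ 36.770)
(W - 151)² = (26*√2 - 151)² = (-151 + 26*√2)²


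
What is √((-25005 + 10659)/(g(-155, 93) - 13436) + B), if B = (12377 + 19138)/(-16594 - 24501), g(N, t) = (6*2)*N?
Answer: √42231536092326/15714728 ≈ 0.41353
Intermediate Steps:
g(N, t) = 12*N
B = -6303/8219 (B = 31515/(-41095) = 31515*(-1/41095) = -6303/8219 ≈ -0.76688)
√((-25005 + 10659)/(g(-155, 93) - 13436) + B) = √((-25005 + 10659)/(12*(-155) - 13436) - 6303/8219) = √(-14346/(-1860 - 13436) - 6303/8219) = √(-14346/(-15296) - 6303/8219) = √(-14346*(-1/15296) - 6303/8219) = √(7173/7648 - 6303/8219) = √(10749543/62858912) = √42231536092326/15714728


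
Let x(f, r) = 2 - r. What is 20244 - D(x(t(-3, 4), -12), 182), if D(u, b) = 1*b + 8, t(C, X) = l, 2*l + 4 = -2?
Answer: 20054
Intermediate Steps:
l = -3 (l = -2 + (1/2)*(-2) = -2 - 1 = -3)
t(C, X) = -3
D(u, b) = 8 + b (D(u, b) = b + 8 = 8 + b)
20244 - D(x(t(-3, 4), -12), 182) = 20244 - (8 + 182) = 20244 - 1*190 = 20244 - 190 = 20054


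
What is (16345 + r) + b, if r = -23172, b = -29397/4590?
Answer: -10455109/1530 ≈ -6833.4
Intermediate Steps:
b = -9799/1530 (b = -29397*1/4590 = -9799/1530 ≈ -6.4046)
(16345 + r) + b = (16345 - 23172) - 9799/1530 = -6827 - 9799/1530 = -10455109/1530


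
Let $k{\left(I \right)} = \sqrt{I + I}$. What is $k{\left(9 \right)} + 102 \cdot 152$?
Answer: $15504 + 3 \sqrt{2} \approx 15508.0$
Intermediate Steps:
$k{\left(I \right)} = \sqrt{2} \sqrt{I}$ ($k{\left(I \right)} = \sqrt{2 I} = \sqrt{2} \sqrt{I}$)
$k{\left(9 \right)} + 102 \cdot 152 = \sqrt{2} \sqrt{9} + 102 \cdot 152 = \sqrt{2} \cdot 3 + 15504 = 3 \sqrt{2} + 15504 = 15504 + 3 \sqrt{2}$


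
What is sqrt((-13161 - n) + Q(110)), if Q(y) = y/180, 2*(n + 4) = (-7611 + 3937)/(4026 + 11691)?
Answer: I*sqrt(76921091306)/2418 ≈ 114.7*I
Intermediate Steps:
n = -64705/15717 (n = -4 + ((-7611 + 3937)/(4026 + 11691))/2 = -4 + (-3674/15717)/2 = -4 + (-3674*1/15717)/2 = -4 + (1/2)*(-3674/15717) = -4 - 1837/15717 = -64705/15717 ≈ -4.1169)
Q(y) = y/180 (Q(y) = y*(1/180) = y/180)
sqrt((-13161 - n) + Q(110)) = sqrt((-13161 - 1*(-64705/15717)) + (1/180)*110) = sqrt((-13161 + 64705/15717) + 11/18) = sqrt(-206786732/15717 + 11/18) = sqrt(-1240662763/94302) = I*sqrt(76921091306)/2418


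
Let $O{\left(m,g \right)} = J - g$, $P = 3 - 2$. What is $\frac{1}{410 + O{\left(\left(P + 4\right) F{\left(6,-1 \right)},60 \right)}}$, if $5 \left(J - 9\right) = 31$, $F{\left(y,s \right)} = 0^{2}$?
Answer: $\frac{5}{1826} \approx 0.0027382$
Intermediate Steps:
$F{\left(y,s \right)} = 0$
$J = \frac{76}{5}$ ($J = 9 + \frac{1}{5} \cdot 31 = 9 + \frac{31}{5} = \frac{76}{5} \approx 15.2$)
$P = 1$
$O{\left(m,g \right)} = \frac{76}{5} - g$
$\frac{1}{410 + O{\left(\left(P + 4\right) F{\left(6,-1 \right)},60 \right)}} = \frac{1}{410 + \left(\frac{76}{5} - 60\right)} = \frac{1}{410 - \frac{224}{5}} = \frac{1}{\frac{1826}{5}} = \frac{5}{1826}$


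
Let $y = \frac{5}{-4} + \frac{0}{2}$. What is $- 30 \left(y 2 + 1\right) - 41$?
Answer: $4$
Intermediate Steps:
$y = - \frac{5}{4}$ ($y = 5 \left(- \frac{1}{4}\right) + 0 \cdot \frac{1}{2} = - \frac{5}{4} + 0 = - \frac{5}{4} \approx -1.25$)
$- 30 \left(y 2 + 1\right) - 41 = - 30 \left(\left(- \frac{5}{4}\right) 2 + 1\right) - 41 = - 30 \left(- \frac{5}{2} + 1\right) - 41 = \left(-30\right) \left(- \frac{3}{2}\right) - 41 = 45 - 41 = 4$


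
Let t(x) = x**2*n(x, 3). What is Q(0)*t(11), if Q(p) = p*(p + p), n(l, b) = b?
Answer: 0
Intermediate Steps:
t(x) = 3*x**2 (t(x) = x**2*3 = 3*x**2)
Q(p) = 2*p**2 (Q(p) = p*(2*p) = 2*p**2)
Q(0)*t(11) = (2*0**2)*(3*11**2) = (2*0)*(3*121) = 0*363 = 0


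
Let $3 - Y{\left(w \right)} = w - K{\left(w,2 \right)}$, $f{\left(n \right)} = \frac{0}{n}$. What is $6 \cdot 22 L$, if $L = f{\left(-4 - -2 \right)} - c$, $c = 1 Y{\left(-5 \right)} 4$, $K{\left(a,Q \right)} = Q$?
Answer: $-5280$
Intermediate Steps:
$f{\left(n \right)} = 0$
$Y{\left(w \right)} = 5 - w$ ($Y{\left(w \right)} = 3 - \left(w - 2\right) = 3 - \left(-2 + w\right) = 5 - w$)
$c = 40$ ($c = 1 \left(5 - -5\right) 4 = 1 \left(5 + 5\right) 4 = 1 \cdot 10 \cdot 4 = 10 \cdot 4 = 40$)
$L = -40$ ($L = 0 - 40 = -40$)
$6 \cdot 22 L = 6 \cdot 22 \left(-40\right) = 132 \left(-40\right) = -5280$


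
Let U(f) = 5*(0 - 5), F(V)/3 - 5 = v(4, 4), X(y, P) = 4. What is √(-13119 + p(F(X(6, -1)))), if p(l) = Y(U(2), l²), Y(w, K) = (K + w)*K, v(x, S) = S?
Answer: √500097 ≈ 707.18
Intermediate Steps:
F(V) = 27 (F(V) = 15 + 3*4 = 15 + 12 = 27)
U(f) = -25 (U(f) = 5*(-5) = -25)
Y(w, K) = K*(K + w)
p(l) = l²*(-25 + l²) (p(l) = l²*(l² - 25) = l²*(-25 + l²))
√(-13119 + p(F(X(6, -1)))) = √(-13119 + 27²*(-25 + 27²)) = √(-13119 + 729*(-25 + 729)) = √(-13119 + 729*704) = √(-13119 + 513216) = √500097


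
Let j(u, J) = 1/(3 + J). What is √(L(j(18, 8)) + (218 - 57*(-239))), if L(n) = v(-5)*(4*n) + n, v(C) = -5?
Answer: 2*√418638/11 ≈ 117.64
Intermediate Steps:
L(n) = -19*n (L(n) = -20*n + n = -19*n)
√(L(j(18, 8)) + (218 - 57*(-239))) = √(-19/(3 + 8) + (218 - 57*(-239))) = √(-19/11 + (218 + 13623)) = √(-19*1/11 + 13841) = √(-19/11 + 13841) = √(152232/11) = 2*√418638/11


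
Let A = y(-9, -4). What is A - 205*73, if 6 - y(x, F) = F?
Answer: -14955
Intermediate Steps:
y(x, F) = 6 - F
A = 10 (A = 6 - 1*(-4) = 6 + 4 = 10)
A - 205*73 = 10 - 205*73 = 10 - 14965 = -14955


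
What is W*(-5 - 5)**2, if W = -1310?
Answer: -131000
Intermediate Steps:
W*(-5 - 5)**2 = -1310*(-5 - 5)**2 = -1310*(-10)**2 = -1310*100 = -131000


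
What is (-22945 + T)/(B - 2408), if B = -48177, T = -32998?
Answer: 55943/50585 ≈ 1.1059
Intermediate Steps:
(-22945 + T)/(B - 2408) = (-22945 - 32998)/(-48177 - 2408) = -55943/(-50585) = -55943*(-1/50585) = 55943/50585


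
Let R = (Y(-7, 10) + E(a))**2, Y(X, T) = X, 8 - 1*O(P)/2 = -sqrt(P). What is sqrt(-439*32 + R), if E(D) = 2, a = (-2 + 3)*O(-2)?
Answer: I*sqrt(14023) ≈ 118.42*I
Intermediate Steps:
O(P) = 16 + 2*sqrt(P) (O(P) = 16 - (-2)*sqrt(P) = 16 + 2*sqrt(P))
a = 16 + 2*I*sqrt(2) (a = (-2 + 3)*(16 + 2*sqrt(-2)) = 1*(16 + 2*(I*sqrt(2))) = 1*(16 + 2*I*sqrt(2)) = 16 + 2*I*sqrt(2) ≈ 16.0 + 2.8284*I)
R = 25 (R = (-7 + 2)**2 = (-5)**2 = 25)
sqrt(-439*32 + R) = sqrt(-439*32 + 25) = sqrt(-14048 + 25) = sqrt(-14023) = I*sqrt(14023)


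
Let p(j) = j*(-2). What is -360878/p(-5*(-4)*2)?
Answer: 180439/40 ≈ 4511.0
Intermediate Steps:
p(j) = -2*j
-360878/p(-5*(-4)*2) = -360878/((-2*(-5*(-4))*2)) = -360878/((-40*2)) = -360878/((-2*40)) = -360878/(-80) = -360878*(-1/80) = 180439/40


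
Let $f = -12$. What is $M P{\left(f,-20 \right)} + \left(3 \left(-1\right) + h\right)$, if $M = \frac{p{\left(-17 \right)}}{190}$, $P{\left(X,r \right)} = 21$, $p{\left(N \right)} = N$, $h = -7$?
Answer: $- \frac{2257}{190} \approx -11.879$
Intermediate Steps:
$M = - \frac{17}{190} \approx -0.089474$
$M P{\left(f,-20 \right)} + \left(3 \left(-1\right) + h\right) = \left(- \frac{17}{190}\right) 21 + \left(3 \left(-1\right) - 7\right) = - \frac{357}{190} - 10 = - \frac{2257}{190}$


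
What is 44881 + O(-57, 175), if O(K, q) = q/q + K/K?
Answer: 44883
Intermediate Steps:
O(K, q) = 2 (O(K, q) = 1 + 1 = 2)
44881 + O(-57, 175) = 44881 + 2 = 44883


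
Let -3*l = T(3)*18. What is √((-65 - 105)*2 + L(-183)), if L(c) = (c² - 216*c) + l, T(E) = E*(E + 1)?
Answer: √72605 ≈ 269.45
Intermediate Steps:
T(E) = E*(1 + E)
l = -72 (l = -3*(1 + 3)*18/3 = -3*4*18/3 = -4*18 = -⅓*216 = -72)
L(c) = -72 + c² - 216*c (L(c) = (c² - 216*c) - 72 = -72 + c² - 216*c)
√((-65 - 105)*2 + L(-183)) = √((-65 - 105)*2 + (-72 + (-183)² - 216*(-183))) = √(-170*2 + (-72 + 33489 + 39528)) = √(-340 + 72945) = √72605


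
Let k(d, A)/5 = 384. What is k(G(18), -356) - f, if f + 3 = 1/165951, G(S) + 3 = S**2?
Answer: 319123772/165951 ≈ 1923.0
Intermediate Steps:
G(S) = -3 + S**2
k(d, A) = 1920 (k(d, A) = 5*384 = 1920)
f = -497852/165951 (f = -3 + 1/165951 = -497852/165951 ≈ -3.0000)
k(G(18), -356) - f = 1920 - 1*(-497852/165951) = 1920 + 497852/165951 = 319123772/165951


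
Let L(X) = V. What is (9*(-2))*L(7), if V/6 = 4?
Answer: -432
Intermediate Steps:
V = 24 (V = 6*4 = 24)
L(X) = 24
(9*(-2))*L(7) = (9*(-2))*24 = -18*24 = -432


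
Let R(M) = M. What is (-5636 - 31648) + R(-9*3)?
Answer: -37311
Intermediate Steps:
(-5636 - 31648) + R(-9*3) = (-5636 - 31648) - 9*3 = -37284 - 27 = -37311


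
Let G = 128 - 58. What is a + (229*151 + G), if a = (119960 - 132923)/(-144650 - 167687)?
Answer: 10822177676/312337 ≈ 34649.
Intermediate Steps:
G = 70
a = 12963/312337 (a = -12963/(-312337) = -12963*(-1/312337) = 12963/312337 ≈ 0.041503)
a + (229*151 + G) = 12963/312337 + (229*151 + 70) = 12963/312337 + (34579 + 70) = 12963/312337 + 34649 = 10822177676/312337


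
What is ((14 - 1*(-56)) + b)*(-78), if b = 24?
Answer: -7332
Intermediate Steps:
((14 - 1*(-56)) + b)*(-78) = ((14 - 1*(-56)) + 24)*(-78) = ((14 + 56) + 24)*(-78) = (70 + 24)*(-78) = 94*(-78) = -7332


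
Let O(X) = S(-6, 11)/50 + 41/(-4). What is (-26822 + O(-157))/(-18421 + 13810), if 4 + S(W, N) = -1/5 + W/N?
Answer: 5088893/874500 ≈ 5.8192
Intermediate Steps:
S(W, N) = -21/5 + W/N (S(W, N) = -4 + (-1/5 + W/N) = -4 + (-1*⅕ + W/N) = -4 + (-⅕ + W/N) = -21/5 + W/N)
O(X) = -56897/5500 (O(X) = (-21/5 - 6/11)/50 + 41/(-4) = (-21/5 - 6*1/11)*(1/50) + 41*(-¼) = (-21/5 - 6/11)*(1/50) - 41/4 = -261/55*1/50 - 41/4 = -261/2750 - 41/4 = -56897/5500)
(-26822 + O(-157))/(-18421 + 13810) = (-26822 - 56897/5500)/(-18421 + 13810) = -147577897/5500/(-4611) = -147577897/5500*(-1/4611) = 5088893/874500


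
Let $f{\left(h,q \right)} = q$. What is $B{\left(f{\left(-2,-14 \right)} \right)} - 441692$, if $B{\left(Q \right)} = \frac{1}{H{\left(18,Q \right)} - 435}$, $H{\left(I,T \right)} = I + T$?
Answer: $- \frac{190369253}{431} \approx -4.4169 \cdot 10^{5}$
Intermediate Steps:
$B{\left(Q \right)} = \frac{1}{-417 + Q}$ ($B{\left(Q \right)} = \frac{1}{\left(18 + Q\right) - 435} = \frac{1}{-417 + Q}$)
$B{\left(f{\left(-2,-14 \right)} \right)} - 441692 = \frac{1}{-417 - 14} - 441692 = \frac{1}{-431} - 441692 = - \frac{1}{431} - 441692 = - \frac{190369253}{431}$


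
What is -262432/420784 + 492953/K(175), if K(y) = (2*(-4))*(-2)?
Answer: 12963908515/420784 ≈ 30809.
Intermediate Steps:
K(y) = 16 (K(y) = -8*(-2) = 16)
-262432/420784 + 492953/K(175) = -262432/420784 + 492953/16 = -262432*1/420784 + 492953*(1/16) = -16402/26299 + 492953/16 = 12963908515/420784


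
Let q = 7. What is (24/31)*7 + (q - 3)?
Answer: 292/31 ≈ 9.4194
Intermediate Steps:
(24/31)*7 + (q - 3) = (24/31)*7 + (7 - 3) = (24*(1/31))*7 + 4 = (24/31)*7 + 4 = 168/31 + 4 = 292/31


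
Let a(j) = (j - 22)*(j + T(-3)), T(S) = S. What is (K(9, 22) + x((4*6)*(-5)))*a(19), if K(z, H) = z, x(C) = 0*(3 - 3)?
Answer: -432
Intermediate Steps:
x(C) = 0 (x(C) = 0*0 = 0)
a(j) = (-22 + j)*(-3 + j) (a(j) = (j - 22)*(j - 3) = (-22 + j)*(-3 + j))
(K(9, 22) + x((4*6)*(-5)))*a(19) = (9 + 0)*(66 + 19**2 - 25*19) = 9*(66 + 361 - 475) = 9*(-48) = -432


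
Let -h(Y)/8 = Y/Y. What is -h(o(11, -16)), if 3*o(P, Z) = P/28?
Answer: 8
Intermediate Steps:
o(P, Z) = P/84 (o(P, Z) = (P/28)/3 = P/84)
h(Y) = -8 (h(Y) = -8*Y/Y = -8*1 = -8)
-h(o(11, -16)) = -1*(-8) = 8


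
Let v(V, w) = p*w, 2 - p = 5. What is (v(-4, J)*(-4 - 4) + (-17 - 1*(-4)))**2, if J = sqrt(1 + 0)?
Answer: 121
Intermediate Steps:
p = -3 (p = 2 - 1*5 = 2 - 5 = -3)
J = 1 (J = sqrt(1) = 1)
v(V, w) = -3*w
(v(-4, J)*(-4 - 4) + (-17 - 1*(-4)))**2 = ((-3*1)*(-4 - 4) + (-17 - 1*(-4)))**2 = (-3*(-8) + (-17 + 4))**2 = (24 - 13)**2 = 11**2 = 121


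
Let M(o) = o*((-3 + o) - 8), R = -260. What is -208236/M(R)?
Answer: -52059/17615 ≈ -2.9554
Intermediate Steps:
M(o) = o*(-11 + o)
-208236/M(R) = -208236*(-1/(260*(-11 - 260))) = -208236/((-260*(-271))) = -208236/70460 = -208236*1/70460 = -52059/17615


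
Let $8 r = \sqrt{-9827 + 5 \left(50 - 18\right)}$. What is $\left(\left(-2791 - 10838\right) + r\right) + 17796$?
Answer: $4167 + \frac{i \sqrt{9667}}{8} \approx 4167.0 + 12.29 i$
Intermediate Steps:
$r = \frac{i \sqrt{9667}}{8}$ ($r = \frac{\sqrt{-9827 + 5 \left(50 - 18\right)}}{8} = \frac{\sqrt{-9827 + 5 \cdot 32}}{8} = \frac{\sqrt{-9827 + 160}}{8} = \frac{\sqrt{-9667}}{8} = \frac{i \sqrt{9667}}{8} \approx 12.29 i$)
$\left(\left(-2791 - 10838\right) + r\right) + 17796 = \left(\left(-2791 - 10838\right) + \frac{i \sqrt{9667}}{8}\right) + 17796 = \left(-13629 + \frac{i \sqrt{9667}}{8}\right) + 17796 = 4167 + \frac{i \sqrt{9667}}{8}$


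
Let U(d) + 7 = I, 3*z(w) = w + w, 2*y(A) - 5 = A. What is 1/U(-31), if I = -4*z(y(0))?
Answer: -3/41 ≈ -0.073171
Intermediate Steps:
y(A) = 5/2 + A/2
z(w) = 2*w/3 (z(w) = (w + w)/3 = (2*w)/3 = 2*w/3)
I = -20/3 (I = -8*(5/2 + (½)*0)/3 = -8*(5/2 + 0)/3 = -8*5/(3*2) = -4*5/3 = -20/3 ≈ -6.6667)
U(d) = -41/3 (U(d) = -7 - 20/3 = -41/3)
1/U(-31) = 1/(-41/3) = -3/41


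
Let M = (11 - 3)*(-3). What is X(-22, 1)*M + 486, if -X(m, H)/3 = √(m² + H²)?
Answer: 486 + 72*√485 ≈ 2071.6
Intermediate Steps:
X(m, H) = -3*√(H² + m²) (X(m, H) = -3*√(m² + H²) = -3*√(H² + m²))
M = -24 (M = 8*(-3) = -24)
X(-22, 1)*M + 486 = -3*√(1² + (-22)²)*(-24) + 486 = -3*√(1 + 484)*(-24) + 486 = -3*√485*(-24) + 486 = 72*√485 + 486 = 486 + 72*√485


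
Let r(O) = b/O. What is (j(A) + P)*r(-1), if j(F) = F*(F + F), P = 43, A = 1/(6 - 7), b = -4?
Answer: 180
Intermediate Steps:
r(O) = -4/O
A = -1 (A = 1/(-1) = -1)
j(F) = 2*F² (j(F) = F*(2*F) = 2*F²)
(j(A) + P)*r(-1) = (2*(-1)² + 43)*(-4/(-1)) = (2*1 + 43)*(-4*(-1)) = (2 + 43)*4 = 45*4 = 180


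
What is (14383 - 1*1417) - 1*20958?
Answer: -7992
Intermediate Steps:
(14383 - 1*1417) - 1*20958 = (14383 - 1417) - 20958 = 12966 - 20958 = -7992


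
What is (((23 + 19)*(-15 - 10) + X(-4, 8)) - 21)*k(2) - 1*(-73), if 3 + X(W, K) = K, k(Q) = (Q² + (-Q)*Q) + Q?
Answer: -2059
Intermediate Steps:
k(Q) = Q (k(Q) = (Q² - Q²) + Q = 0 + Q = Q)
X(W, K) = -3 + K
(((23 + 19)*(-15 - 10) + X(-4, 8)) - 21)*k(2) - 1*(-73) = (((23 + 19)*(-15 - 10) + (-3 + 8)) - 21)*2 - 1*(-73) = ((42*(-25) + 5) - 21)*2 + 73 = ((-1050 + 5) - 21)*2 + 73 = (-1045 - 21)*2 + 73 = -1066*2 + 73 = -2132 + 73 = -2059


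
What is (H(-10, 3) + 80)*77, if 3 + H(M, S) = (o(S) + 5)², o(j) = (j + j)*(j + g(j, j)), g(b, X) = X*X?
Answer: 462462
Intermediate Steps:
g(b, X) = X²
o(j) = 2*j*(j + j²) (o(j) = (j + j)*(j + j²) = (2*j)*(j + j²) = 2*j*(j + j²))
H(M, S) = -3 + (5 + 2*S²*(1 + S))² (H(M, S) = -3 + (2*S²*(1 + S) + 5)² = -3 + (5 + 2*S²*(1 + S))²)
(H(-10, 3) + 80)*77 = ((-3 + (5 + 2*3²*(1 + 3))²) + 80)*77 = ((-3 + (5 + 2*9*4)²) + 80)*77 = ((-3 + (5 + 72)²) + 80)*77 = ((-3 + 77²) + 80)*77 = ((-3 + 5929) + 80)*77 = (5926 + 80)*77 = 6006*77 = 462462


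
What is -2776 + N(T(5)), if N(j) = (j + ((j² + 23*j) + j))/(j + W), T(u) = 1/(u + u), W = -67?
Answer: -18571691/6690 ≈ -2776.0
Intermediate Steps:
T(u) = 1/(2*u)
N(j) = (j² + 25*j)/(-67 + j) (N(j) = (j + ((j² + 23*j) + j))/(j - 67) = (j + (j² + 24*j))/(-67 + j) = (j² + 25*j)/(-67 + j))
-2776 + N(T(5)) = -2776 + ((½)/5)*(25 + (½)/5)/(-67 + (½)/5) = -2776 + ((½)*(⅕))*(25 + (½)*(⅕))/(-67 + (½)*(⅕)) = -2776 + (25 + ⅒)/(10*(-67 + ⅒)) = -2776 + (⅒)*(251/10)/(-669/10) = -2776 + (⅒)*(-10/669)*(251/10) = -2776 - 251/6690 = -18571691/6690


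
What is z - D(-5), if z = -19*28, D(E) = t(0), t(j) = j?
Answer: -532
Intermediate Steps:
D(E) = 0
z = -532 (z = -1*532 = -532)
z - D(-5) = -532 - 1*0 = -532 + 0 = -532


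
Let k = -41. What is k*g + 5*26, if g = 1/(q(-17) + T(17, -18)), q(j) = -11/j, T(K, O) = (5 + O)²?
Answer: 374223/2884 ≈ 129.76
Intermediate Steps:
g = 17/2884 (g = 1/(-11/(-17) + (5 - 18)²) = 1/(-11*(-1/17) + (-13)²) = 1/(11/17 + 169) = 1/(2884/17) = 17/2884 ≈ 0.0058946)
k*g + 5*26 = -41*17/2884 + 5*26 = -697/2884 + 130 = 374223/2884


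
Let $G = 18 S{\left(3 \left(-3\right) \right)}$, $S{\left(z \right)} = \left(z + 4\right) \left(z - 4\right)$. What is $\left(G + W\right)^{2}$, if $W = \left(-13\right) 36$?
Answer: $492804$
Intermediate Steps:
$S{\left(z \right)} = \left(-4 + z\right) \left(4 + z\right)$ ($S{\left(z \right)} = \left(4 + z\right) \left(-4 + z\right) = \left(-4 + z\right) \left(4 + z\right)$)
$G = 1170$ ($G = 18 \left(-16 + \left(3 \left(-3\right)\right)^{2}\right) = 18 \left(-16 + \left(-9\right)^{2}\right) = 18 \left(-16 + 81\right) = 18 \cdot 65 = 1170$)
$W = -468$
$\left(G + W\right)^{2} = \left(1170 - 468\right)^{2} = 702^{2} = 492804$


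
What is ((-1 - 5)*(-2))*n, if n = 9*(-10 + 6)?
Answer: -432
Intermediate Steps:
n = -36 (n = 9*(-4) = -36)
((-1 - 5)*(-2))*n = ((-1 - 5)*(-2))*(-36) = -6*(-2)*(-36) = 12*(-36) = -432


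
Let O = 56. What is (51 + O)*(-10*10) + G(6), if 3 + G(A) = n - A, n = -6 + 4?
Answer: -10711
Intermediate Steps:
n = -2
G(A) = -5 - A (G(A) = -3 + (-2 - A) = -5 - A)
(51 + O)*(-10*10) + G(6) = (51 + 56)*(-10*10) + (-5 - 1*6) = 107*(-100) + (-5 - 6) = -10700 - 11 = -10711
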